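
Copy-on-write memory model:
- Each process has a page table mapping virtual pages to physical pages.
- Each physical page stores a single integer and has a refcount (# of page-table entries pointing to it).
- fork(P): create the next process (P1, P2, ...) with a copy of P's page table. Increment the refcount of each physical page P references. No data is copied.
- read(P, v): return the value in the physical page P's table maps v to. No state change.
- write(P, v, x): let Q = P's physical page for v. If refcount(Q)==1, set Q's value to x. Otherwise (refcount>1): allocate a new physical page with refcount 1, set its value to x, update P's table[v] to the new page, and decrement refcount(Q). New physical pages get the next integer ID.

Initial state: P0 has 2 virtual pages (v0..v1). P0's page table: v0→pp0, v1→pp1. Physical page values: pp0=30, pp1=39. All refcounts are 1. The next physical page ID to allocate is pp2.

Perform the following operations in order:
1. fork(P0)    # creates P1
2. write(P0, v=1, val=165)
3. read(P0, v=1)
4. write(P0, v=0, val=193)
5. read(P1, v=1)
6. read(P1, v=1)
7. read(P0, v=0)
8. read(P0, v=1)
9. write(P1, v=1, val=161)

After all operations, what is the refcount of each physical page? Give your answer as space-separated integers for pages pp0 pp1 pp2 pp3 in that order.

Op 1: fork(P0) -> P1. 2 ppages; refcounts: pp0:2 pp1:2
Op 2: write(P0, v1, 165). refcount(pp1)=2>1 -> COPY to pp2. 3 ppages; refcounts: pp0:2 pp1:1 pp2:1
Op 3: read(P0, v1) -> 165. No state change.
Op 4: write(P0, v0, 193). refcount(pp0)=2>1 -> COPY to pp3. 4 ppages; refcounts: pp0:1 pp1:1 pp2:1 pp3:1
Op 5: read(P1, v1) -> 39. No state change.
Op 6: read(P1, v1) -> 39. No state change.
Op 7: read(P0, v0) -> 193. No state change.
Op 8: read(P0, v1) -> 165. No state change.
Op 9: write(P1, v1, 161). refcount(pp1)=1 -> write in place. 4 ppages; refcounts: pp0:1 pp1:1 pp2:1 pp3:1

Answer: 1 1 1 1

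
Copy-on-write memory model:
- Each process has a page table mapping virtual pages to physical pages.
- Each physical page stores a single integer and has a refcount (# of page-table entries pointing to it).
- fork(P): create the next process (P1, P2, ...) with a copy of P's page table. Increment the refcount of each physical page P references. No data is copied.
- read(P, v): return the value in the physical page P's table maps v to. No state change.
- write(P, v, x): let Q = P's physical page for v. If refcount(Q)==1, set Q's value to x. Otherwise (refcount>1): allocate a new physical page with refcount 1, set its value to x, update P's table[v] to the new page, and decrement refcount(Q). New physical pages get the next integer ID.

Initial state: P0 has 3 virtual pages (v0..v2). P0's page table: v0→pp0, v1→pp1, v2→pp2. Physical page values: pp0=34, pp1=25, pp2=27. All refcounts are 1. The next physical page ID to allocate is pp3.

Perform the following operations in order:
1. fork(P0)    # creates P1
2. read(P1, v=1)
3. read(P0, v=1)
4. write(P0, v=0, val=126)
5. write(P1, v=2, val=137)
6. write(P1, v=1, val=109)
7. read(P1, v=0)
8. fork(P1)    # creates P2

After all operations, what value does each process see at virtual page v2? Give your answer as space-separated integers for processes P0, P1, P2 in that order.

Answer: 27 137 137

Derivation:
Op 1: fork(P0) -> P1. 3 ppages; refcounts: pp0:2 pp1:2 pp2:2
Op 2: read(P1, v1) -> 25. No state change.
Op 3: read(P0, v1) -> 25. No state change.
Op 4: write(P0, v0, 126). refcount(pp0)=2>1 -> COPY to pp3. 4 ppages; refcounts: pp0:1 pp1:2 pp2:2 pp3:1
Op 5: write(P1, v2, 137). refcount(pp2)=2>1 -> COPY to pp4. 5 ppages; refcounts: pp0:1 pp1:2 pp2:1 pp3:1 pp4:1
Op 6: write(P1, v1, 109). refcount(pp1)=2>1 -> COPY to pp5. 6 ppages; refcounts: pp0:1 pp1:1 pp2:1 pp3:1 pp4:1 pp5:1
Op 7: read(P1, v0) -> 34. No state change.
Op 8: fork(P1) -> P2. 6 ppages; refcounts: pp0:2 pp1:1 pp2:1 pp3:1 pp4:2 pp5:2
P0: v2 -> pp2 = 27
P1: v2 -> pp4 = 137
P2: v2 -> pp4 = 137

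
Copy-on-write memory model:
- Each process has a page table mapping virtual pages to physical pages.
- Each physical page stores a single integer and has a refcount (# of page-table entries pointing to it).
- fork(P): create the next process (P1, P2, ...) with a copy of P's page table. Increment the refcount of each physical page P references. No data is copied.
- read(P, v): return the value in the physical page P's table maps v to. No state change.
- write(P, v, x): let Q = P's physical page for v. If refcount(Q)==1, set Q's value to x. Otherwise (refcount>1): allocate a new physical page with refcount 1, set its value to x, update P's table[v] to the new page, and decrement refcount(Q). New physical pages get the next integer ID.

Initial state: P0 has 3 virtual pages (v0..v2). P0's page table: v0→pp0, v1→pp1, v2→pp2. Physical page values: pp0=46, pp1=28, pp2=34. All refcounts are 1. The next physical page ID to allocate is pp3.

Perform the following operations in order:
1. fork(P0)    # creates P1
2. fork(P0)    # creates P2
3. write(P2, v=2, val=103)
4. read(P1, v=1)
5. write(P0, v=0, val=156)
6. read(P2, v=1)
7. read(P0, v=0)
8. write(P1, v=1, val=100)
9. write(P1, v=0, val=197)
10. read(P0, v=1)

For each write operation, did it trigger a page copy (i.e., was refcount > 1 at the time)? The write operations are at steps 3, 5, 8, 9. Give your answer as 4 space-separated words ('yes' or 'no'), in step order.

Op 1: fork(P0) -> P1. 3 ppages; refcounts: pp0:2 pp1:2 pp2:2
Op 2: fork(P0) -> P2. 3 ppages; refcounts: pp0:3 pp1:3 pp2:3
Op 3: write(P2, v2, 103). refcount(pp2)=3>1 -> COPY to pp3. 4 ppages; refcounts: pp0:3 pp1:3 pp2:2 pp3:1
Op 4: read(P1, v1) -> 28. No state change.
Op 5: write(P0, v0, 156). refcount(pp0)=3>1 -> COPY to pp4. 5 ppages; refcounts: pp0:2 pp1:3 pp2:2 pp3:1 pp4:1
Op 6: read(P2, v1) -> 28. No state change.
Op 7: read(P0, v0) -> 156. No state change.
Op 8: write(P1, v1, 100). refcount(pp1)=3>1 -> COPY to pp5. 6 ppages; refcounts: pp0:2 pp1:2 pp2:2 pp3:1 pp4:1 pp5:1
Op 9: write(P1, v0, 197). refcount(pp0)=2>1 -> COPY to pp6. 7 ppages; refcounts: pp0:1 pp1:2 pp2:2 pp3:1 pp4:1 pp5:1 pp6:1
Op 10: read(P0, v1) -> 28. No state change.

yes yes yes yes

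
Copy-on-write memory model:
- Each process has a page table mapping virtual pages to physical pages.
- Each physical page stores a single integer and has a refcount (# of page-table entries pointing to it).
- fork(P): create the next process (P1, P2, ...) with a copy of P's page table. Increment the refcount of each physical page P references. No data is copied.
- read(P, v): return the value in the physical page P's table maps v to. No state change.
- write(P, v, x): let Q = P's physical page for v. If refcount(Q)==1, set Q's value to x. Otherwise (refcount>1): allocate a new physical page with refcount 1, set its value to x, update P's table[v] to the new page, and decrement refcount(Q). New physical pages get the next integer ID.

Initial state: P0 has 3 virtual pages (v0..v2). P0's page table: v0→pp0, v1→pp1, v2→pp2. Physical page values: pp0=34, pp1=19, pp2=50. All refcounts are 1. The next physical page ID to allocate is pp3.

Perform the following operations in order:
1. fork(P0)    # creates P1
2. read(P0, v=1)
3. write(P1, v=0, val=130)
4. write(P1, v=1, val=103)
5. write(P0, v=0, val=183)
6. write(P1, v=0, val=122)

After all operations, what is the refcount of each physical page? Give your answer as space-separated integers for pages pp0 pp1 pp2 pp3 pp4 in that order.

Answer: 1 1 2 1 1

Derivation:
Op 1: fork(P0) -> P1. 3 ppages; refcounts: pp0:2 pp1:2 pp2:2
Op 2: read(P0, v1) -> 19. No state change.
Op 3: write(P1, v0, 130). refcount(pp0)=2>1 -> COPY to pp3. 4 ppages; refcounts: pp0:1 pp1:2 pp2:2 pp3:1
Op 4: write(P1, v1, 103). refcount(pp1)=2>1 -> COPY to pp4. 5 ppages; refcounts: pp0:1 pp1:1 pp2:2 pp3:1 pp4:1
Op 5: write(P0, v0, 183). refcount(pp0)=1 -> write in place. 5 ppages; refcounts: pp0:1 pp1:1 pp2:2 pp3:1 pp4:1
Op 6: write(P1, v0, 122). refcount(pp3)=1 -> write in place. 5 ppages; refcounts: pp0:1 pp1:1 pp2:2 pp3:1 pp4:1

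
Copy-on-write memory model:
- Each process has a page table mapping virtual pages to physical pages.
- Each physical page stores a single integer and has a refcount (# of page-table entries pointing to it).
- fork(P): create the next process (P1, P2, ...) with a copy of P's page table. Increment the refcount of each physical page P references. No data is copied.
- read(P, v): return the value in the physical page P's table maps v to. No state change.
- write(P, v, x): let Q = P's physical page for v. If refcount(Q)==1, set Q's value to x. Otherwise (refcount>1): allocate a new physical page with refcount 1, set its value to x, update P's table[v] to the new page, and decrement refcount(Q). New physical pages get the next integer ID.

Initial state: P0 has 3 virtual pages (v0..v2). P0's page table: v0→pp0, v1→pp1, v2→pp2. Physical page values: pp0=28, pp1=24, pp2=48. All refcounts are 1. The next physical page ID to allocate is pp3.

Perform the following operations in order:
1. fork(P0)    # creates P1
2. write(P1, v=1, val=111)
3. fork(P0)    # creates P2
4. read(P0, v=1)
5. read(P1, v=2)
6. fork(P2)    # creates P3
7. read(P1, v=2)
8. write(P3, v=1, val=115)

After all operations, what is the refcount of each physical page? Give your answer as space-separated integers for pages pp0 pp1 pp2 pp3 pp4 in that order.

Answer: 4 2 4 1 1

Derivation:
Op 1: fork(P0) -> P1. 3 ppages; refcounts: pp0:2 pp1:2 pp2:2
Op 2: write(P1, v1, 111). refcount(pp1)=2>1 -> COPY to pp3. 4 ppages; refcounts: pp0:2 pp1:1 pp2:2 pp3:1
Op 3: fork(P0) -> P2. 4 ppages; refcounts: pp0:3 pp1:2 pp2:3 pp3:1
Op 4: read(P0, v1) -> 24. No state change.
Op 5: read(P1, v2) -> 48. No state change.
Op 6: fork(P2) -> P3. 4 ppages; refcounts: pp0:4 pp1:3 pp2:4 pp3:1
Op 7: read(P1, v2) -> 48. No state change.
Op 8: write(P3, v1, 115). refcount(pp1)=3>1 -> COPY to pp4. 5 ppages; refcounts: pp0:4 pp1:2 pp2:4 pp3:1 pp4:1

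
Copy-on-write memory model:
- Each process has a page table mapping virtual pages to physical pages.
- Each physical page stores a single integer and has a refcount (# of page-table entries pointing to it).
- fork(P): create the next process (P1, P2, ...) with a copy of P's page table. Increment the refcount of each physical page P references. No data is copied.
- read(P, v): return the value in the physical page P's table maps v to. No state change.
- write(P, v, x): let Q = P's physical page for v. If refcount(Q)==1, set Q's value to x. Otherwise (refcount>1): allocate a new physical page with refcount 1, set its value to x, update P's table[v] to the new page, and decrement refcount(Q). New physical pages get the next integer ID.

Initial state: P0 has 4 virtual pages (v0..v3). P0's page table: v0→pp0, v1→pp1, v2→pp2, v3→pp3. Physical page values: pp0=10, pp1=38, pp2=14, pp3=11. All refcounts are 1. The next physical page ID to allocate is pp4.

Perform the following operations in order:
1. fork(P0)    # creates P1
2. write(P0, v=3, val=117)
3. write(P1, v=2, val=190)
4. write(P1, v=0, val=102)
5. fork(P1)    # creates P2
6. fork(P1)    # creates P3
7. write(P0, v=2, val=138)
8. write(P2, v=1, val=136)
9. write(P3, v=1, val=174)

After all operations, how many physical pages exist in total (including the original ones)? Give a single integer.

Op 1: fork(P0) -> P1. 4 ppages; refcounts: pp0:2 pp1:2 pp2:2 pp3:2
Op 2: write(P0, v3, 117). refcount(pp3)=2>1 -> COPY to pp4. 5 ppages; refcounts: pp0:2 pp1:2 pp2:2 pp3:1 pp4:1
Op 3: write(P1, v2, 190). refcount(pp2)=2>1 -> COPY to pp5. 6 ppages; refcounts: pp0:2 pp1:2 pp2:1 pp3:1 pp4:1 pp5:1
Op 4: write(P1, v0, 102). refcount(pp0)=2>1 -> COPY to pp6. 7 ppages; refcounts: pp0:1 pp1:2 pp2:1 pp3:1 pp4:1 pp5:1 pp6:1
Op 5: fork(P1) -> P2. 7 ppages; refcounts: pp0:1 pp1:3 pp2:1 pp3:2 pp4:1 pp5:2 pp6:2
Op 6: fork(P1) -> P3. 7 ppages; refcounts: pp0:1 pp1:4 pp2:1 pp3:3 pp4:1 pp5:3 pp6:3
Op 7: write(P0, v2, 138). refcount(pp2)=1 -> write in place. 7 ppages; refcounts: pp0:1 pp1:4 pp2:1 pp3:3 pp4:1 pp5:3 pp6:3
Op 8: write(P2, v1, 136). refcount(pp1)=4>1 -> COPY to pp7. 8 ppages; refcounts: pp0:1 pp1:3 pp2:1 pp3:3 pp4:1 pp5:3 pp6:3 pp7:1
Op 9: write(P3, v1, 174). refcount(pp1)=3>1 -> COPY to pp8. 9 ppages; refcounts: pp0:1 pp1:2 pp2:1 pp3:3 pp4:1 pp5:3 pp6:3 pp7:1 pp8:1

Answer: 9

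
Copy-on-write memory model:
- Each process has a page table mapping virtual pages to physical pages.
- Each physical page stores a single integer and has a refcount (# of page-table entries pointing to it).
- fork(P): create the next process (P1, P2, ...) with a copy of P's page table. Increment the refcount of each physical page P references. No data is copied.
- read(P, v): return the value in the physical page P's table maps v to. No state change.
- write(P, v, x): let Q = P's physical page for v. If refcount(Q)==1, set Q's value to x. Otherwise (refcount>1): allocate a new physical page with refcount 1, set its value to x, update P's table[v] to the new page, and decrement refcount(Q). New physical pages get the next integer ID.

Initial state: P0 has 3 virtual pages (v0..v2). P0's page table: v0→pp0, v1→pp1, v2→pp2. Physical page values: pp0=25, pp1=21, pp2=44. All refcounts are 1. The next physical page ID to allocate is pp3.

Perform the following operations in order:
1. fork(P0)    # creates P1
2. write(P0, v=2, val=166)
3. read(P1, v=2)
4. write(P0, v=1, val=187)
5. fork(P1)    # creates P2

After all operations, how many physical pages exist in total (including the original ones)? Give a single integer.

Op 1: fork(P0) -> P1. 3 ppages; refcounts: pp0:2 pp1:2 pp2:2
Op 2: write(P0, v2, 166). refcount(pp2)=2>1 -> COPY to pp3. 4 ppages; refcounts: pp0:2 pp1:2 pp2:1 pp3:1
Op 3: read(P1, v2) -> 44. No state change.
Op 4: write(P0, v1, 187). refcount(pp1)=2>1 -> COPY to pp4. 5 ppages; refcounts: pp0:2 pp1:1 pp2:1 pp3:1 pp4:1
Op 5: fork(P1) -> P2. 5 ppages; refcounts: pp0:3 pp1:2 pp2:2 pp3:1 pp4:1

Answer: 5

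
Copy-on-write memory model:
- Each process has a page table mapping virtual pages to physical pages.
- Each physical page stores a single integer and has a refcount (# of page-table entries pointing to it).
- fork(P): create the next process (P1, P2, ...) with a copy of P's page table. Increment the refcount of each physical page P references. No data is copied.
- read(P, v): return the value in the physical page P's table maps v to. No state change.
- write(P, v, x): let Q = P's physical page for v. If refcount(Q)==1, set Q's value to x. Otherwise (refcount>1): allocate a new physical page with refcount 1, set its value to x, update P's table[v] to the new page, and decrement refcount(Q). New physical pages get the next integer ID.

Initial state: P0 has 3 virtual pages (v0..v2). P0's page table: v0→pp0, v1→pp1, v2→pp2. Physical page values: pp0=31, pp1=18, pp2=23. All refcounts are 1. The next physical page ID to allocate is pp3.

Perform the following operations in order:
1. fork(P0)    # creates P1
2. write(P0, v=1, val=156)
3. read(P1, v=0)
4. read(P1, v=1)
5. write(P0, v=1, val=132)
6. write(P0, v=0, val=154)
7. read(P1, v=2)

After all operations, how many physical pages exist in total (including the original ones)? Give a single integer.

Answer: 5

Derivation:
Op 1: fork(P0) -> P1. 3 ppages; refcounts: pp0:2 pp1:2 pp2:2
Op 2: write(P0, v1, 156). refcount(pp1)=2>1 -> COPY to pp3. 4 ppages; refcounts: pp0:2 pp1:1 pp2:2 pp3:1
Op 3: read(P1, v0) -> 31. No state change.
Op 4: read(P1, v1) -> 18. No state change.
Op 5: write(P0, v1, 132). refcount(pp3)=1 -> write in place. 4 ppages; refcounts: pp0:2 pp1:1 pp2:2 pp3:1
Op 6: write(P0, v0, 154). refcount(pp0)=2>1 -> COPY to pp4. 5 ppages; refcounts: pp0:1 pp1:1 pp2:2 pp3:1 pp4:1
Op 7: read(P1, v2) -> 23. No state change.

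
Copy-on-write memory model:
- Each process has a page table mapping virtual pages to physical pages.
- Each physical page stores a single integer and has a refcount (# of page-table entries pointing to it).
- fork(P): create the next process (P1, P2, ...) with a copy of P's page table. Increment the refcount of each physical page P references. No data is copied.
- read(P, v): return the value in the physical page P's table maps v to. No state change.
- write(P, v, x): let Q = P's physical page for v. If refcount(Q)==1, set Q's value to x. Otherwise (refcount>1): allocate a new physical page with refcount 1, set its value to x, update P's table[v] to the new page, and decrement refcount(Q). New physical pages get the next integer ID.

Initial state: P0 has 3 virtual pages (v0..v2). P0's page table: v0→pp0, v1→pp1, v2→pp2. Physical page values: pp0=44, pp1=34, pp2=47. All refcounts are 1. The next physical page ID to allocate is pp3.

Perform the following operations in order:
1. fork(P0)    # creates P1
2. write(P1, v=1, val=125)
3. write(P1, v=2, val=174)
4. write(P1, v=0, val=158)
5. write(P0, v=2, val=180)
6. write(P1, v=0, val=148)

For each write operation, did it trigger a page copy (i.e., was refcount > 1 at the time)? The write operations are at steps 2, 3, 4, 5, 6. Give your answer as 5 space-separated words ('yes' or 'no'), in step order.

Op 1: fork(P0) -> P1. 3 ppages; refcounts: pp0:2 pp1:2 pp2:2
Op 2: write(P1, v1, 125). refcount(pp1)=2>1 -> COPY to pp3. 4 ppages; refcounts: pp0:2 pp1:1 pp2:2 pp3:1
Op 3: write(P1, v2, 174). refcount(pp2)=2>1 -> COPY to pp4. 5 ppages; refcounts: pp0:2 pp1:1 pp2:1 pp3:1 pp4:1
Op 4: write(P1, v0, 158). refcount(pp0)=2>1 -> COPY to pp5. 6 ppages; refcounts: pp0:1 pp1:1 pp2:1 pp3:1 pp4:1 pp5:1
Op 5: write(P0, v2, 180). refcount(pp2)=1 -> write in place. 6 ppages; refcounts: pp0:1 pp1:1 pp2:1 pp3:1 pp4:1 pp5:1
Op 6: write(P1, v0, 148). refcount(pp5)=1 -> write in place. 6 ppages; refcounts: pp0:1 pp1:1 pp2:1 pp3:1 pp4:1 pp5:1

yes yes yes no no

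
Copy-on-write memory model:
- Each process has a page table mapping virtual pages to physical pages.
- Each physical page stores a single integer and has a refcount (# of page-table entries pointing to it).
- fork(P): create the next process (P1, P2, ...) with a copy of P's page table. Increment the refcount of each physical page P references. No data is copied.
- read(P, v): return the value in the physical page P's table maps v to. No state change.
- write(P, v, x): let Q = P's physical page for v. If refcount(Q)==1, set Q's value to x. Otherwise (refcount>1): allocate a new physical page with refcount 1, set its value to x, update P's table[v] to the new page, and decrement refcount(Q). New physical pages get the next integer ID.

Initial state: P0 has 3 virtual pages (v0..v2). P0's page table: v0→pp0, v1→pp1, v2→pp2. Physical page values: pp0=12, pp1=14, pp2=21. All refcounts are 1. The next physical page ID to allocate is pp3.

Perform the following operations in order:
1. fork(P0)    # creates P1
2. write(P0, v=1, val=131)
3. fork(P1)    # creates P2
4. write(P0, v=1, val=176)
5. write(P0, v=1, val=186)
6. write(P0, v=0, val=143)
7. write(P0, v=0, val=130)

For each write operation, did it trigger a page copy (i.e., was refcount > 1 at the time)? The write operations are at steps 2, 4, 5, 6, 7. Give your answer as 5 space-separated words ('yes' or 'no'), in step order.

Op 1: fork(P0) -> P1. 3 ppages; refcounts: pp0:2 pp1:2 pp2:2
Op 2: write(P0, v1, 131). refcount(pp1)=2>1 -> COPY to pp3. 4 ppages; refcounts: pp0:2 pp1:1 pp2:2 pp3:1
Op 3: fork(P1) -> P2. 4 ppages; refcounts: pp0:3 pp1:2 pp2:3 pp3:1
Op 4: write(P0, v1, 176). refcount(pp3)=1 -> write in place. 4 ppages; refcounts: pp0:3 pp1:2 pp2:3 pp3:1
Op 5: write(P0, v1, 186). refcount(pp3)=1 -> write in place. 4 ppages; refcounts: pp0:3 pp1:2 pp2:3 pp3:1
Op 6: write(P0, v0, 143). refcount(pp0)=3>1 -> COPY to pp4. 5 ppages; refcounts: pp0:2 pp1:2 pp2:3 pp3:1 pp4:1
Op 7: write(P0, v0, 130). refcount(pp4)=1 -> write in place. 5 ppages; refcounts: pp0:2 pp1:2 pp2:3 pp3:1 pp4:1

yes no no yes no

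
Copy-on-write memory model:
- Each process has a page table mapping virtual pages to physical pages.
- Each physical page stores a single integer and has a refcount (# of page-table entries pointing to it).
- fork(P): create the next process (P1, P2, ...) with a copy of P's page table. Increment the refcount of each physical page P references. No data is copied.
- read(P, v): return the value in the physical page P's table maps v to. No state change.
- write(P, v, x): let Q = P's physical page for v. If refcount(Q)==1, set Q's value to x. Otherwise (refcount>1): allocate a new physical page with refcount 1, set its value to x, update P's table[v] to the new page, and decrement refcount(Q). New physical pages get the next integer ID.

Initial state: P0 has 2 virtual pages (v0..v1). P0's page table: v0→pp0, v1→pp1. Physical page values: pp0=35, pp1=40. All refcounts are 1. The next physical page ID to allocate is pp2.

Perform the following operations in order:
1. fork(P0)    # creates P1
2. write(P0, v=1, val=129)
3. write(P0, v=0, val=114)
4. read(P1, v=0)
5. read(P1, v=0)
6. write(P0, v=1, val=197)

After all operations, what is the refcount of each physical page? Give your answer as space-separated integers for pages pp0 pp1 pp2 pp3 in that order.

Op 1: fork(P0) -> P1. 2 ppages; refcounts: pp0:2 pp1:2
Op 2: write(P0, v1, 129). refcount(pp1)=2>1 -> COPY to pp2. 3 ppages; refcounts: pp0:2 pp1:1 pp2:1
Op 3: write(P0, v0, 114). refcount(pp0)=2>1 -> COPY to pp3. 4 ppages; refcounts: pp0:1 pp1:1 pp2:1 pp3:1
Op 4: read(P1, v0) -> 35. No state change.
Op 5: read(P1, v0) -> 35. No state change.
Op 6: write(P0, v1, 197). refcount(pp2)=1 -> write in place. 4 ppages; refcounts: pp0:1 pp1:1 pp2:1 pp3:1

Answer: 1 1 1 1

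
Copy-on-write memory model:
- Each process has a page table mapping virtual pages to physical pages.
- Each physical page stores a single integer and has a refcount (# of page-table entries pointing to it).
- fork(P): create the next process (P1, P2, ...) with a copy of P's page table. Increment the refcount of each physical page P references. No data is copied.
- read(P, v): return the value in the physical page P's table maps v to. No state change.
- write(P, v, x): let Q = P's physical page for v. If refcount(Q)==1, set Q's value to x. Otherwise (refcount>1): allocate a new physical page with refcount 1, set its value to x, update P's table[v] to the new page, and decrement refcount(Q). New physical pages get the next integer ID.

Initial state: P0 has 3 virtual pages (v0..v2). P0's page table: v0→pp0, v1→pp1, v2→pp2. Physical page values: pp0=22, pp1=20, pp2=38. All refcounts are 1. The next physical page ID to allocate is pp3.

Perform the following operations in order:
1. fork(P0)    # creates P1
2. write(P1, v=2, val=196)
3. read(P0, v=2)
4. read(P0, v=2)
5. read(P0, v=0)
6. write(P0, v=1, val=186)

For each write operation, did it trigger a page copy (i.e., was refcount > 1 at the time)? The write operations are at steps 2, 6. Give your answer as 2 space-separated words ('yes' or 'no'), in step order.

Op 1: fork(P0) -> P1. 3 ppages; refcounts: pp0:2 pp1:2 pp2:2
Op 2: write(P1, v2, 196). refcount(pp2)=2>1 -> COPY to pp3. 4 ppages; refcounts: pp0:2 pp1:2 pp2:1 pp3:1
Op 3: read(P0, v2) -> 38. No state change.
Op 4: read(P0, v2) -> 38. No state change.
Op 5: read(P0, v0) -> 22. No state change.
Op 6: write(P0, v1, 186). refcount(pp1)=2>1 -> COPY to pp4. 5 ppages; refcounts: pp0:2 pp1:1 pp2:1 pp3:1 pp4:1

yes yes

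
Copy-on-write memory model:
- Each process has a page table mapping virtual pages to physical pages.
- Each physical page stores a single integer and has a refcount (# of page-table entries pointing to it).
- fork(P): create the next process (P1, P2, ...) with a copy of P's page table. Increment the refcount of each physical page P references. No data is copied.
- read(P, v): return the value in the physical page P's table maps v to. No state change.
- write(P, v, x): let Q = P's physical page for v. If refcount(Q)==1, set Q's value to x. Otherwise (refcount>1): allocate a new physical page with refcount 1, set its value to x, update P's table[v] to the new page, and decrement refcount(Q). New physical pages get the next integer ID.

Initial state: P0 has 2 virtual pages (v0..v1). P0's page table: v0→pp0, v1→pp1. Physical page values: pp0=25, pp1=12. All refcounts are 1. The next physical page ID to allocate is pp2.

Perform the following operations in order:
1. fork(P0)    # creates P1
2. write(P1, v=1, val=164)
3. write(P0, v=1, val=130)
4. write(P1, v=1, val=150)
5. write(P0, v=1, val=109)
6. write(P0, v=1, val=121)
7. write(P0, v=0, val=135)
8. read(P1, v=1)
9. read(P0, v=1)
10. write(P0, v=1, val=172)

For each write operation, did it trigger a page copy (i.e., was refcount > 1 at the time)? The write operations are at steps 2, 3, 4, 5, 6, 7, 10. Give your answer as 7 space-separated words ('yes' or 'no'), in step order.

Op 1: fork(P0) -> P1. 2 ppages; refcounts: pp0:2 pp1:2
Op 2: write(P1, v1, 164). refcount(pp1)=2>1 -> COPY to pp2. 3 ppages; refcounts: pp0:2 pp1:1 pp2:1
Op 3: write(P0, v1, 130). refcount(pp1)=1 -> write in place. 3 ppages; refcounts: pp0:2 pp1:1 pp2:1
Op 4: write(P1, v1, 150). refcount(pp2)=1 -> write in place. 3 ppages; refcounts: pp0:2 pp1:1 pp2:1
Op 5: write(P0, v1, 109). refcount(pp1)=1 -> write in place. 3 ppages; refcounts: pp0:2 pp1:1 pp2:1
Op 6: write(P0, v1, 121). refcount(pp1)=1 -> write in place. 3 ppages; refcounts: pp0:2 pp1:1 pp2:1
Op 7: write(P0, v0, 135). refcount(pp0)=2>1 -> COPY to pp3. 4 ppages; refcounts: pp0:1 pp1:1 pp2:1 pp3:1
Op 8: read(P1, v1) -> 150. No state change.
Op 9: read(P0, v1) -> 121. No state change.
Op 10: write(P0, v1, 172). refcount(pp1)=1 -> write in place. 4 ppages; refcounts: pp0:1 pp1:1 pp2:1 pp3:1

yes no no no no yes no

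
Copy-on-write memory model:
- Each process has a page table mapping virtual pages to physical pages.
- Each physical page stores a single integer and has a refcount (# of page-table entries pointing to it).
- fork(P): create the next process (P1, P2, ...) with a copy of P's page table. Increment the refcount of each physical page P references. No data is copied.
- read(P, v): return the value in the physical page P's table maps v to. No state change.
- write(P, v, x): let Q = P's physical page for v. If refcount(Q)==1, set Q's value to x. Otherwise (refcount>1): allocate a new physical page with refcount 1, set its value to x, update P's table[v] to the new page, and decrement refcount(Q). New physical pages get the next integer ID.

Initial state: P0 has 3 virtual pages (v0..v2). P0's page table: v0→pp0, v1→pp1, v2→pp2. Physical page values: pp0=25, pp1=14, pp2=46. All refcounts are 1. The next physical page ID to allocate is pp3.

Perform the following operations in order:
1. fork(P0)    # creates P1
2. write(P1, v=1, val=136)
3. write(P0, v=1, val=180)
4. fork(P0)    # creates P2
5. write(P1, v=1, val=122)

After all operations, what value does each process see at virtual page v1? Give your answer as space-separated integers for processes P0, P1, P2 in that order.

Answer: 180 122 180

Derivation:
Op 1: fork(P0) -> P1. 3 ppages; refcounts: pp0:2 pp1:2 pp2:2
Op 2: write(P1, v1, 136). refcount(pp1)=2>1 -> COPY to pp3. 4 ppages; refcounts: pp0:2 pp1:1 pp2:2 pp3:1
Op 3: write(P0, v1, 180). refcount(pp1)=1 -> write in place. 4 ppages; refcounts: pp0:2 pp1:1 pp2:2 pp3:1
Op 4: fork(P0) -> P2. 4 ppages; refcounts: pp0:3 pp1:2 pp2:3 pp3:1
Op 5: write(P1, v1, 122). refcount(pp3)=1 -> write in place. 4 ppages; refcounts: pp0:3 pp1:2 pp2:3 pp3:1
P0: v1 -> pp1 = 180
P1: v1 -> pp3 = 122
P2: v1 -> pp1 = 180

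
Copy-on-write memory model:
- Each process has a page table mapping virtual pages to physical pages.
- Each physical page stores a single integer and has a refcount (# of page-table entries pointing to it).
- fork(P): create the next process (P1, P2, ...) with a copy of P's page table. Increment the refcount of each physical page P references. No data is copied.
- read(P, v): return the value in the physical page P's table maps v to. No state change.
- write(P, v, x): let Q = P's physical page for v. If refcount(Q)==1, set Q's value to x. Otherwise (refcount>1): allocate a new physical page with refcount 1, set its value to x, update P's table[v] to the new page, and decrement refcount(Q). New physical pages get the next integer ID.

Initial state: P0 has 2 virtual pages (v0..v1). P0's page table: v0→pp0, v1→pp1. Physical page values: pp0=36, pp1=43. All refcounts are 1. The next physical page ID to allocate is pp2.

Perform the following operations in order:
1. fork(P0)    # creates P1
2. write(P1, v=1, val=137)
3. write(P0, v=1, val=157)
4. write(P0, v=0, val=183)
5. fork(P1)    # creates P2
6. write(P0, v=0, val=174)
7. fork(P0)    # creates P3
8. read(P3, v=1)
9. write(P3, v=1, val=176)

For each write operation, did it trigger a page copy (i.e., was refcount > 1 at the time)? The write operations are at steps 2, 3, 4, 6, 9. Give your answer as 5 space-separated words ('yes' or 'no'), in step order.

Op 1: fork(P0) -> P1. 2 ppages; refcounts: pp0:2 pp1:2
Op 2: write(P1, v1, 137). refcount(pp1)=2>1 -> COPY to pp2. 3 ppages; refcounts: pp0:2 pp1:1 pp2:1
Op 3: write(P0, v1, 157). refcount(pp1)=1 -> write in place. 3 ppages; refcounts: pp0:2 pp1:1 pp2:1
Op 4: write(P0, v0, 183). refcount(pp0)=2>1 -> COPY to pp3. 4 ppages; refcounts: pp0:1 pp1:1 pp2:1 pp3:1
Op 5: fork(P1) -> P2. 4 ppages; refcounts: pp0:2 pp1:1 pp2:2 pp3:1
Op 6: write(P0, v0, 174). refcount(pp3)=1 -> write in place. 4 ppages; refcounts: pp0:2 pp1:1 pp2:2 pp3:1
Op 7: fork(P0) -> P3. 4 ppages; refcounts: pp0:2 pp1:2 pp2:2 pp3:2
Op 8: read(P3, v1) -> 157. No state change.
Op 9: write(P3, v1, 176). refcount(pp1)=2>1 -> COPY to pp4. 5 ppages; refcounts: pp0:2 pp1:1 pp2:2 pp3:2 pp4:1

yes no yes no yes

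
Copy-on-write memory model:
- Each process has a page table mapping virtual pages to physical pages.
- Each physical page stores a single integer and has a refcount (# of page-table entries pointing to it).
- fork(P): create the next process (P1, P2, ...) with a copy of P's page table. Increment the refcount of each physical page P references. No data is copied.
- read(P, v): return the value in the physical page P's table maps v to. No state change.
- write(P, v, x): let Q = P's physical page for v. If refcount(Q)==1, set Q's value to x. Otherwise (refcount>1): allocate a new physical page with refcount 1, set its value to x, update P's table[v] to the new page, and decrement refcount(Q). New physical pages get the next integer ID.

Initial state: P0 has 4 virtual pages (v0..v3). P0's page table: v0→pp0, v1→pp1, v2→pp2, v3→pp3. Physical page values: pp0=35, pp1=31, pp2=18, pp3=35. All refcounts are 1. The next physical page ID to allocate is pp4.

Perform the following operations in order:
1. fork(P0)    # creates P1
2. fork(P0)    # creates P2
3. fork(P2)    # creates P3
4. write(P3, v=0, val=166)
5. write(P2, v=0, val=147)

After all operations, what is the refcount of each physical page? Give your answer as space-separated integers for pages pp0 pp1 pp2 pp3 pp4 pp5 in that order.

Op 1: fork(P0) -> P1. 4 ppages; refcounts: pp0:2 pp1:2 pp2:2 pp3:2
Op 2: fork(P0) -> P2. 4 ppages; refcounts: pp0:3 pp1:3 pp2:3 pp3:3
Op 3: fork(P2) -> P3. 4 ppages; refcounts: pp0:4 pp1:4 pp2:4 pp3:4
Op 4: write(P3, v0, 166). refcount(pp0)=4>1 -> COPY to pp4. 5 ppages; refcounts: pp0:3 pp1:4 pp2:4 pp3:4 pp4:1
Op 5: write(P2, v0, 147). refcount(pp0)=3>1 -> COPY to pp5. 6 ppages; refcounts: pp0:2 pp1:4 pp2:4 pp3:4 pp4:1 pp5:1

Answer: 2 4 4 4 1 1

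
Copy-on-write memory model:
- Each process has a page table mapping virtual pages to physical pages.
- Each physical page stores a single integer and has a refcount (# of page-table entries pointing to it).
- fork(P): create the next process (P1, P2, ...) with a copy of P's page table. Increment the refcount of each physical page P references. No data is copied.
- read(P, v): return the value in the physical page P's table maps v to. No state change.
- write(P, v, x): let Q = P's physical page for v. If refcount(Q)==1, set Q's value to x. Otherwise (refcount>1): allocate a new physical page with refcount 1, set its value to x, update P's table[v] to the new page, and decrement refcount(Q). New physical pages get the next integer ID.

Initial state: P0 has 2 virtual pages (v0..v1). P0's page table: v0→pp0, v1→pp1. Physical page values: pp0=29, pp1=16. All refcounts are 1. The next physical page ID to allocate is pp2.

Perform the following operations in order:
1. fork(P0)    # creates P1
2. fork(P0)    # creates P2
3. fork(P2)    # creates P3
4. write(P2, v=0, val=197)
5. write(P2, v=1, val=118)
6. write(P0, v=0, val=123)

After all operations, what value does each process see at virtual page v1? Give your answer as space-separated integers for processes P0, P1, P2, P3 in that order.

Answer: 16 16 118 16

Derivation:
Op 1: fork(P0) -> P1. 2 ppages; refcounts: pp0:2 pp1:2
Op 2: fork(P0) -> P2. 2 ppages; refcounts: pp0:3 pp1:3
Op 3: fork(P2) -> P3. 2 ppages; refcounts: pp0:4 pp1:4
Op 4: write(P2, v0, 197). refcount(pp0)=4>1 -> COPY to pp2. 3 ppages; refcounts: pp0:3 pp1:4 pp2:1
Op 5: write(P2, v1, 118). refcount(pp1)=4>1 -> COPY to pp3. 4 ppages; refcounts: pp0:3 pp1:3 pp2:1 pp3:1
Op 6: write(P0, v0, 123). refcount(pp0)=3>1 -> COPY to pp4. 5 ppages; refcounts: pp0:2 pp1:3 pp2:1 pp3:1 pp4:1
P0: v1 -> pp1 = 16
P1: v1 -> pp1 = 16
P2: v1 -> pp3 = 118
P3: v1 -> pp1 = 16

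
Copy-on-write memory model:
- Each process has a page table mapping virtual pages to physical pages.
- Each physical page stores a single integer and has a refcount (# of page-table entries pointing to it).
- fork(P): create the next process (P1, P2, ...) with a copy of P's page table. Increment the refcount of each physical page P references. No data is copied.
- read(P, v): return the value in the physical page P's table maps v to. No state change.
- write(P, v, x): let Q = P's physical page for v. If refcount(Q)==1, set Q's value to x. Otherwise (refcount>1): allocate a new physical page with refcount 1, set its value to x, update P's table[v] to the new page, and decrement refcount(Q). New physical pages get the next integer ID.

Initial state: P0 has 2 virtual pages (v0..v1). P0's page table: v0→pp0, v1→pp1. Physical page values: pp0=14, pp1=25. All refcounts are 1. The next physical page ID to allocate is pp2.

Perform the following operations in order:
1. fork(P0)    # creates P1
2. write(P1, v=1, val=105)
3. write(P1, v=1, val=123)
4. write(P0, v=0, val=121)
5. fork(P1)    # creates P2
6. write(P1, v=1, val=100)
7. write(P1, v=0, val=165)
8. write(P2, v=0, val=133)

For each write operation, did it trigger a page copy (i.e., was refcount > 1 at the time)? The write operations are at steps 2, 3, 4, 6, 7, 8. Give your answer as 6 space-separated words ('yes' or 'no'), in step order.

Op 1: fork(P0) -> P1. 2 ppages; refcounts: pp0:2 pp1:2
Op 2: write(P1, v1, 105). refcount(pp1)=2>1 -> COPY to pp2. 3 ppages; refcounts: pp0:2 pp1:1 pp2:1
Op 3: write(P1, v1, 123). refcount(pp2)=1 -> write in place. 3 ppages; refcounts: pp0:2 pp1:1 pp2:1
Op 4: write(P0, v0, 121). refcount(pp0)=2>1 -> COPY to pp3. 4 ppages; refcounts: pp0:1 pp1:1 pp2:1 pp3:1
Op 5: fork(P1) -> P2. 4 ppages; refcounts: pp0:2 pp1:1 pp2:2 pp3:1
Op 6: write(P1, v1, 100). refcount(pp2)=2>1 -> COPY to pp4. 5 ppages; refcounts: pp0:2 pp1:1 pp2:1 pp3:1 pp4:1
Op 7: write(P1, v0, 165). refcount(pp0)=2>1 -> COPY to pp5. 6 ppages; refcounts: pp0:1 pp1:1 pp2:1 pp3:1 pp4:1 pp5:1
Op 8: write(P2, v0, 133). refcount(pp0)=1 -> write in place. 6 ppages; refcounts: pp0:1 pp1:1 pp2:1 pp3:1 pp4:1 pp5:1

yes no yes yes yes no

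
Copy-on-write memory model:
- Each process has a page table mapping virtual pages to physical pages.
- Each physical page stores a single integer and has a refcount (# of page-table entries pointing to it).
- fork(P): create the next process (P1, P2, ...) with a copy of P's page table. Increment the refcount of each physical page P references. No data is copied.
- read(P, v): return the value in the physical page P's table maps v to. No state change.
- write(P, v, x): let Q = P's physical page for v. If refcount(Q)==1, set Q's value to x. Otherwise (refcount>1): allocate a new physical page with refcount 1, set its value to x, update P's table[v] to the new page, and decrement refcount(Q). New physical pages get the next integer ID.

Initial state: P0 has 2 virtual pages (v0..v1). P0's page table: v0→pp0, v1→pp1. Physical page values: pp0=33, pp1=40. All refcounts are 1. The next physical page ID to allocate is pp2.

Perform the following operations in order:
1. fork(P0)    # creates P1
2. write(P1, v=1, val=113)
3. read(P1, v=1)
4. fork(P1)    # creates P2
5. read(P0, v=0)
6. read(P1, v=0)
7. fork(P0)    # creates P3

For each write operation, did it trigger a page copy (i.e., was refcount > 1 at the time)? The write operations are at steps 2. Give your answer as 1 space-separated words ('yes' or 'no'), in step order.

Op 1: fork(P0) -> P1. 2 ppages; refcounts: pp0:2 pp1:2
Op 2: write(P1, v1, 113). refcount(pp1)=2>1 -> COPY to pp2. 3 ppages; refcounts: pp0:2 pp1:1 pp2:1
Op 3: read(P1, v1) -> 113. No state change.
Op 4: fork(P1) -> P2. 3 ppages; refcounts: pp0:3 pp1:1 pp2:2
Op 5: read(P0, v0) -> 33. No state change.
Op 6: read(P1, v0) -> 33. No state change.
Op 7: fork(P0) -> P3. 3 ppages; refcounts: pp0:4 pp1:2 pp2:2

yes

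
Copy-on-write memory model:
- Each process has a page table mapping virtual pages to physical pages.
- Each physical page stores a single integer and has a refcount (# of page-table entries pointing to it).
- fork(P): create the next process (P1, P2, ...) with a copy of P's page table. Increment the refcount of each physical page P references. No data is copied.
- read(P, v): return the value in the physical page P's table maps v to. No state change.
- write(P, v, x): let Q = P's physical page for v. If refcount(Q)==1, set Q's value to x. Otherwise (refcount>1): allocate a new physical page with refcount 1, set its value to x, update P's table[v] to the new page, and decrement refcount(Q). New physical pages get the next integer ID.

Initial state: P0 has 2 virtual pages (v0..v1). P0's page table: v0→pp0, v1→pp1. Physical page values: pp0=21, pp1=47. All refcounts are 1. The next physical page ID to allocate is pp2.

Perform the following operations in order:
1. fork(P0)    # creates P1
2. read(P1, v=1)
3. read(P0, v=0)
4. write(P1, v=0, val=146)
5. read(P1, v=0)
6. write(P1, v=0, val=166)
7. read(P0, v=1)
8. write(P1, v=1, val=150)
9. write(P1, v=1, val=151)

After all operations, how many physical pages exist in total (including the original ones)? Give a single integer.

Answer: 4

Derivation:
Op 1: fork(P0) -> P1. 2 ppages; refcounts: pp0:2 pp1:2
Op 2: read(P1, v1) -> 47. No state change.
Op 3: read(P0, v0) -> 21. No state change.
Op 4: write(P1, v0, 146). refcount(pp0)=2>1 -> COPY to pp2. 3 ppages; refcounts: pp0:1 pp1:2 pp2:1
Op 5: read(P1, v0) -> 146. No state change.
Op 6: write(P1, v0, 166). refcount(pp2)=1 -> write in place. 3 ppages; refcounts: pp0:1 pp1:2 pp2:1
Op 7: read(P0, v1) -> 47. No state change.
Op 8: write(P1, v1, 150). refcount(pp1)=2>1 -> COPY to pp3. 4 ppages; refcounts: pp0:1 pp1:1 pp2:1 pp3:1
Op 9: write(P1, v1, 151). refcount(pp3)=1 -> write in place. 4 ppages; refcounts: pp0:1 pp1:1 pp2:1 pp3:1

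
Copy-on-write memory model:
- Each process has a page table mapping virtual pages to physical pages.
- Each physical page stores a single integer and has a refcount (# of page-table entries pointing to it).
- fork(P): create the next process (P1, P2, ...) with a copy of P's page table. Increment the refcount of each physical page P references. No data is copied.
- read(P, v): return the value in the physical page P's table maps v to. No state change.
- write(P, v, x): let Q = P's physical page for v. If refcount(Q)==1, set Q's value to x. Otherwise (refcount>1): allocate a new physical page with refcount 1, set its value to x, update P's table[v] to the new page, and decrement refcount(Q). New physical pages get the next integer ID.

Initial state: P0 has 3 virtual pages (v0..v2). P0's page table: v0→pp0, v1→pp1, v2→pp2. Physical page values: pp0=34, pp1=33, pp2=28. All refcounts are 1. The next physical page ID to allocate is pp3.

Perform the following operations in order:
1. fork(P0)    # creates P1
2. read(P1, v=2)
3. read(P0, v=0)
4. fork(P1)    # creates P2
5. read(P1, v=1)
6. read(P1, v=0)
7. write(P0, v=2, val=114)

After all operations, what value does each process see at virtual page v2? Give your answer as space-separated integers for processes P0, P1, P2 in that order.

Answer: 114 28 28

Derivation:
Op 1: fork(P0) -> P1. 3 ppages; refcounts: pp0:2 pp1:2 pp2:2
Op 2: read(P1, v2) -> 28. No state change.
Op 3: read(P0, v0) -> 34. No state change.
Op 4: fork(P1) -> P2. 3 ppages; refcounts: pp0:3 pp1:3 pp2:3
Op 5: read(P1, v1) -> 33. No state change.
Op 6: read(P1, v0) -> 34. No state change.
Op 7: write(P0, v2, 114). refcount(pp2)=3>1 -> COPY to pp3. 4 ppages; refcounts: pp0:3 pp1:3 pp2:2 pp3:1
P0: v2 -> pp3 = 114
P1: v2 -> pp2 = 28
P2: v2 -> pp2 = 28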